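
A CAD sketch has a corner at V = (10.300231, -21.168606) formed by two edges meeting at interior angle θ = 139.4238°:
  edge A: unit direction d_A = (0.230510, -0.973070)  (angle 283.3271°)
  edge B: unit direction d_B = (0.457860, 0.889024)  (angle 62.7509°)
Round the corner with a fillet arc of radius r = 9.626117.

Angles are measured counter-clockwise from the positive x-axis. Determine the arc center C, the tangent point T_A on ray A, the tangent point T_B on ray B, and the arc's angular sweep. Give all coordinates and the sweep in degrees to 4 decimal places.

center=(20.4874,-22.4124) T_A=(11.1205,-24.6313) T_B=(11.9295,-18.0050) sweep=40.5762

bisector direction at 353.0390° = (0.992629,-0.121194)
center distance |VC| = r/sin(θ/2) = 9.626117/sin(69.7119°) = 10.262812
C = V + |VC|·bis = (20.4874,-22.4124)
T_A = V + ((C−V)·d_A)·d_A = V + 3.5585·d_A = (11.1205,-24.6313)
T_B = V + ((C−V)·d_B)·d_B = V + 3.5585·d_B = (11.9295,-18.0050)
sweep = 180° − θ = 40.5762°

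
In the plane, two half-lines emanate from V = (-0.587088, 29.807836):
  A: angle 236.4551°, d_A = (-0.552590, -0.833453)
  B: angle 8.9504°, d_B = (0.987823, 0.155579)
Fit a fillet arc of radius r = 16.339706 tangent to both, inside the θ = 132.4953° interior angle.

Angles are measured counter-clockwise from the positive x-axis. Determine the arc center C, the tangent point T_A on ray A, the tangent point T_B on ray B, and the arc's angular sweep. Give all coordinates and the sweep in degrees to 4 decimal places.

center=(9.0579,14.7858) T_A=(-4.5605,23.8149) T_B=(6.5158,30.9265) sweep=47.5047

bisector direction at 302.7028° = (0.540281,-0.841485)
center distance |VC| = r/sin(θ/2) = 16.339706/sin(66.2476°) = 17.851847
C = V + |VC|·bis = (9.0579,14.7858)
T_A = V + ((C−V)·d_A)·d_A = V + 7.1904·d_A = (-4.5605,23.8149)
T_B = V + ((C−V)·d_B)·d_B = V + 7.1904·d_B = (6.5158,30.9265)
sweep = 180° − θ = 47.5047°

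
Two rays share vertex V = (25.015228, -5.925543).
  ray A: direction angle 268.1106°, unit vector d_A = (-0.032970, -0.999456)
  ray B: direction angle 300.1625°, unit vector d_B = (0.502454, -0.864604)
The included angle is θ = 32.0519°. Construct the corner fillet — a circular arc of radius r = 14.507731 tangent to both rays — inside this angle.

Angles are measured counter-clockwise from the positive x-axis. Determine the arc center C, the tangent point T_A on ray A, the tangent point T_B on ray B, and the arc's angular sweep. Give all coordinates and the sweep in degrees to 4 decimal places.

bisector direction at 284.1365° = (0.244234,-0.969716)
center distance |VC| = r/sin(θ/2) = 14.507731/sin(16.0260°) = 52.550402
C = V + |VC|·bis = (37.8498,-56.8845)
T_A = V + ((C−V)·d_A)·d_A = V + 50.5081·d_A = (23.3500,-56.4062)
T_B = V + ((C−V)·d_B)·d_B = V + 50.5081·d_B = (50.3932,-49.5951)
sweep = 180° − θ = 147.9481°

center=(37.8498,-56.8845) T_A=(23.3500,-56.4062) T_B=(50.3932,-49.5951) sweep=147.9481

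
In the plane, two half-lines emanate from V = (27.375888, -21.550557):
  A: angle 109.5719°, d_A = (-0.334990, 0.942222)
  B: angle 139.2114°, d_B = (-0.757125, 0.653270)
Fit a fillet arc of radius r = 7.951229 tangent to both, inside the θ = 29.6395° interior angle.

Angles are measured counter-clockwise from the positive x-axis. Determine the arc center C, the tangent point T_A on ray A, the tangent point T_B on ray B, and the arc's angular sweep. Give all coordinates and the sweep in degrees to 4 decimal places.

center=(9.8169,4.1017) T_A=(17.3087,6.7653) T_B=(4.6226,-1.9183) sweep=150.3605

bisector direction at 124.3917° = (-0.564847,0.825196)
center distance |VC| = r/sin(θ/2) = 7.951229/sin(14.8198°) = 31.086323
C = V + |VC|·bis = (9.8169,4.1017)
T_A = V + ((C−V)·d_A)·d_A = V + 30.0522·d_A = (17.3087,6.7653)
T_B = V + ((C−V)·d_B)·d_B = V + 30.0522·d_B = (4.6226,-1.9183)
sweep = 180° − θ = 150.3605°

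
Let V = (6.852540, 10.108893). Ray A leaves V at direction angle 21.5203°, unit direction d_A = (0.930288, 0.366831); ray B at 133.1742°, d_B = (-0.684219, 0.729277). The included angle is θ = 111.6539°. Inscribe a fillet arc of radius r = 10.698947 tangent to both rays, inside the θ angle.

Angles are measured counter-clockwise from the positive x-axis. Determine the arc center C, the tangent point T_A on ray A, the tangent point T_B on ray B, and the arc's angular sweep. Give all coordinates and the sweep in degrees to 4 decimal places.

center=(9.6851,22.7265) T_A=(13.6098,12.7734) T_B=(1.8826,15.4061) sweep=68.3461

bisector direction at 77.3472° = (0.219042,0.975716)
center distance |VC| = r/sin(θ/2) = 10.698947/sin(55.8269°) = 12.931665
C = V + |VC|·bis = (9.6851,22.7265)
T_A = V + ((C−V)·d_A)·d_A = V + 7.2636·d_A = (13.6098,12.7734)
T_B = V + ((C−V)·d_B)·d_B = V + 7.2636·d_B = (1.8826,15.4061)
sweep = 180° − θ = 68.3461°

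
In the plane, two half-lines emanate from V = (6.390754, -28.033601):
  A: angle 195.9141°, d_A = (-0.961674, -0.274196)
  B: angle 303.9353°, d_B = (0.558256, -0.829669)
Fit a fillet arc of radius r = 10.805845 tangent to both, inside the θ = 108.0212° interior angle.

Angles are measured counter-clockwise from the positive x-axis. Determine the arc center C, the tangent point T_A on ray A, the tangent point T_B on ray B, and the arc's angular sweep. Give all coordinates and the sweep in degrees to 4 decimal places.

bisector direction at 249.9247° = (-0.343255,-0.939242)
center distance |VC| = r/sin(θ/2) = 10.805845/sin(54.0106°) = 13.354964
C = V + |VC|·bis = (1.8066,-40.5771)
T_A = V + ((C−V)·d_A)·d_A = V + 7.8479·d_A = (-1.1563,-30.1854)
T_B = V + ((C−V)·d_B)·d_B = V + 7.8479·d_B = (10.7719,-34.5447)
sweep = 180° − θ = 71.9788°

center=(1.8066,-40.5771) T_A=(-1.1563,-30.1854) T_B=(10.7719,-34.5447) sweep=71.9788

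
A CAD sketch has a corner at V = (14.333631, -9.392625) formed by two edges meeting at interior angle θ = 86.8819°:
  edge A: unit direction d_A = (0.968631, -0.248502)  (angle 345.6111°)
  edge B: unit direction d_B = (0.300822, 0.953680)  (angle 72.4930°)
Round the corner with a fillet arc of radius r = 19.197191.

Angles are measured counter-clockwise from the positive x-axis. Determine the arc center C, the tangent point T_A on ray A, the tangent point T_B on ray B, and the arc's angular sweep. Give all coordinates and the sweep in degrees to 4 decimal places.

bisector direction at 29.0521° = (0.874179,0.485604)
center distance |VC| = r/sin(θ/2) = 19.197191/sin(43.4410°) = 27.918857
C = V + |VC|·bis = (38.7397,4.1649)
T_A = V + ((C−V)·d_A)·d_A = V + 20.2714·d_A = (33.9692,-14.4301)
T_B = V + ((C−V)·d_B)·d_B = V + 20.2714·d_B = (20.4317,9.9398)
sweep = 180° − θ = 93.1181°

center=(38.7397,4.1649) T_A=(33.9692,-14.4301) T_B=(20.4317,9.9398) sweep=93.1181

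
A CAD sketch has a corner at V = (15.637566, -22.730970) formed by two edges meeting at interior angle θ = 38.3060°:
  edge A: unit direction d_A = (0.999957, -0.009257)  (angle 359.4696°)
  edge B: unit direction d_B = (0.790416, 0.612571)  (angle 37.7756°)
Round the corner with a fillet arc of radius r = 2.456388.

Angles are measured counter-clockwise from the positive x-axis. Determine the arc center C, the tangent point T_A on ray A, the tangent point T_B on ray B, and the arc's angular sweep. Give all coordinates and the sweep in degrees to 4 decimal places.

bisector direction at 18.6226° = (0.947643,0.319333)
center distance |VC| = r/sin(θ/2) = 2.456388/sin(19.1530°) = 7.486891
C = V + |VC|·bis = (22.7325,-20.3402)
T_A = V + ((C−V)·d_A)·d_A = V + 7.0725·d_A = (22.7097,-22.7964)
T_B = V + ((C−V)·d_B)·d_B = V + 7.0725·d_B = (21.2278,-18.3986)
sweep = 180° − θ = 141.6940°

center=(22.7325,-20.3402) T_A=(22.7097,-22.7964) T_B=(21.2278,-18.3986) sweep=141.6940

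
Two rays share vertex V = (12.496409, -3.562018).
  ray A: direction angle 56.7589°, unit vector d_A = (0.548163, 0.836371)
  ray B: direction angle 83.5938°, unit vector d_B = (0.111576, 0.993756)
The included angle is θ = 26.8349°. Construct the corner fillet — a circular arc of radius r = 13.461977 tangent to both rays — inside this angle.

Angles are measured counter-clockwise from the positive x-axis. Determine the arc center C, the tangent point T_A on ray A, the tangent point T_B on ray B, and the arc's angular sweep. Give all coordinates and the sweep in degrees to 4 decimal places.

center=(32.1707,51.0148) T_A=(43.4299,43.6354) T_B=(18.7928,52.5168) sweep=153.1651

bisector direction at 70.1763° = (0.339126,0.940741)
center distance |VC| = r/sin(θ/2) = 13.461977/sin(13.4175°) = 58.014720
C = V + |VC|·bis = (32.1707,51.0148)
T_A = V + ((C−V)·d_A)·d_A = V + 56.4312·d_A = (43.4299,43.6354)
T_B = V + ((C−V)·d_B)·d_B = V + 56.4312·d_B = (18.7928,52.5168)
sweep = 180° − θ = 153.1651°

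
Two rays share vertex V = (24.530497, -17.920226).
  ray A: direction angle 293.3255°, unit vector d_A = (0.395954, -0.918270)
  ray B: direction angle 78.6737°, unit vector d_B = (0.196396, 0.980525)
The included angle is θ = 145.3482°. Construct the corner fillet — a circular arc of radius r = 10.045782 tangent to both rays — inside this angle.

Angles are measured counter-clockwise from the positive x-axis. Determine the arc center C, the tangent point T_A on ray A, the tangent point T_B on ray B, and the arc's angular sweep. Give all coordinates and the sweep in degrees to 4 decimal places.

center=(34.9961,-16.8203) T_A=(25.7714,-20.7980) T_B=(25.1460,-14.8474) sweep=34.6518

bisector direction at 5.9996° = (0.994523,0.104522)
center distance |VC| = r/sin(θ/2) = 10.045782/sin(72.6741°) = 10.523262
C = V + |VC|·bis = (34.9961,-16.8203)
T_A = V + ((C−V)·d_A)·d_A = V + 3.1339·d_A = (25.7714,-20.7980)
T_B = V + ((C−V)·d_B)·d_B = V + 3.1339·d_B = (25.1460,-14.8474)
sweep = 180° − θ = 34.6518°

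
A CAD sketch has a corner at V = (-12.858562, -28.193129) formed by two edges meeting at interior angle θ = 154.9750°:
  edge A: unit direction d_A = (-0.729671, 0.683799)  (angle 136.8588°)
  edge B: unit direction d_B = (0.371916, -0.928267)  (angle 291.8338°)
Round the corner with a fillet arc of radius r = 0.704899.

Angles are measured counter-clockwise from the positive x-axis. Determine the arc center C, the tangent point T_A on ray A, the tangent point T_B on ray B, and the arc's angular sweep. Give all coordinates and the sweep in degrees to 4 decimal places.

center=(-13.4547,-28.6005) T_A=(-12.9727,-28.0862) T_B=(-12.8004,-28.3383) sweep=25.0250

bisector direction at 214.3463° = (-0.825643,-0.564193)
center distance |VC| = r/sin(θ/2) = 0.704899/sin(77.4875°) = 0.722049
C = V + |VC|·bis = (-13.4547,-28.6005)
T_A = V + ((C−V)·d_A)·d_A = V + 0.1564·d_A = (-12.9727,-28.0862)
T_B = V + ((C−V)·d_B)·d_B = V + 0.1564·d_B = (-12.8004,-28.3383)
sweep = 180° − θ = 25.0250°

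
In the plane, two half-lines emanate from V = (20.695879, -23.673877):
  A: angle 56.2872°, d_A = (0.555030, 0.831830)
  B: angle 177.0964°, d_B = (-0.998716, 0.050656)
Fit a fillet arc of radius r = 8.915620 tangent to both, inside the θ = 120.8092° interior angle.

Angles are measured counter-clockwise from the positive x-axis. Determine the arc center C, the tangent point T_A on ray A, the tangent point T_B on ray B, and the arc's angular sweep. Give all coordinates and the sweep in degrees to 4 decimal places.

bisector direction at 116.6918° = (-0.449191,0.893436)
center distance |VC| = r/sin(θ/2) = 8.915620/sin(60.4046°) = 10.253324
C = V + |VC|·bis = (16.0902,-14.5132)
T_A = V + ((C−V)·d_A)·d_A = V + 5.0638·d_A = (23.5065,-19.4616)
T_B = V + ((C−V)·d_B)·d_B = V + 5.0638·d_B = (15.6385,-23.4174)
sweep = 180° − θ = 59.1908°

center=(16.0902,-14.5132) T_A=(23.5065,-19.4616) T_B=(15.6385,-23.4174) sweep=59.1908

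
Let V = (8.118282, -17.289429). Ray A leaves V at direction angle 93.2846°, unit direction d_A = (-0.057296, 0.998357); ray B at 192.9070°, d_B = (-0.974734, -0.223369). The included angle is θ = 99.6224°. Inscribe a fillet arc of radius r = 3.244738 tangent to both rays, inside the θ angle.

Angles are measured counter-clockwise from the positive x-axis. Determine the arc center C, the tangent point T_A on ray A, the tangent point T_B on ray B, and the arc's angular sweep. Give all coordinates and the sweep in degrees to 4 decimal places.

bisector direction at 143.0958° = (-0.799641,0.600479)
center distance |VC| = r/sin(θ/2) = 3.244738/sin(49.8112°) = 4.247472
C = V + |VC|·bis = (4.7218,-14.7389)
T_A = V + ((C−V)·d_A)·d_A = V + 2.7409·d_A = (7.9612,-14.5530)
T_B = V + ((C−V)·d_B)·d_B = V + 2.7409·d_B = (5.4466,-17.9017)
sweep = 180° − θ = 80.3776°

center=(4.7218,-14.7389) T_A=(7.9612,-14.5530) T_B=(5.4466,-17.9017) sweep=80.3776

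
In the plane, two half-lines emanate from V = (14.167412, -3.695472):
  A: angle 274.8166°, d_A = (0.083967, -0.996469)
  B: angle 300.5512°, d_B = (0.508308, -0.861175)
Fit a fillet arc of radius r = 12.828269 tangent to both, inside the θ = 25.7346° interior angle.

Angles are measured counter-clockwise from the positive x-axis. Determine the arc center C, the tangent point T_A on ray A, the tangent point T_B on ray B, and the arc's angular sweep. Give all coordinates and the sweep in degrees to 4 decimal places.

bisector direction at 287.6839° = (0.303765,-0.952747)
center distance |VC| = r/sin(θ/2) = 12.828269/sin(12.8673°) = 57.604977
C = V + |VC|·bis = (31.6658,-58.5784)
T_A = V + ((C−V)·d_A)·d_A = V + 56.1584·d_A = (18.8828,-59.6556)
T_B = V + ((C−V)·d_B)·d_B = V + 56.1584·d_B = (42.7132,-52.0577)
sweep = 180° − θ = 154.2654°

center=(31.6658,-58.5784) T_A=(18.8828,-59.6556) T_B=(42.7132,-52.0577) sweep=154.2654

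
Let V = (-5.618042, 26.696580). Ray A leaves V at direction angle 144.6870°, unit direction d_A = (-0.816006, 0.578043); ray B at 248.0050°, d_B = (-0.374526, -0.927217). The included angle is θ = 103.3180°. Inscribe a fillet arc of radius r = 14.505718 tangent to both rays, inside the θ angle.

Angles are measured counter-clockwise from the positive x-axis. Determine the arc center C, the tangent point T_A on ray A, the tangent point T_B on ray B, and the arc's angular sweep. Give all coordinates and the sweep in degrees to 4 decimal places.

bisector direction at 196.3460° = (-0.959580,-0.281437)
center distance |VC| = r/sin(θ/2) = 14.505718/sin(51.6590°) = 18.494344
C = V + |VC|·bis = (-23.3648,21.4916)
T_A = V + ((C−V)·d_A)·d_A = V + 11.4728·d_A = (-14.9799,33.3283)
T_B = V + ((C−V)·d_B)·d_B = V + 11.4728·d_B = (-9.9149,16.0588)
sweep = 180° − θ = 76.6820°

center=(-23.3648,21.4916) T_A=(-14.9799,33.3283) T_B=(-9.9149,16.0588) sweep=76.6820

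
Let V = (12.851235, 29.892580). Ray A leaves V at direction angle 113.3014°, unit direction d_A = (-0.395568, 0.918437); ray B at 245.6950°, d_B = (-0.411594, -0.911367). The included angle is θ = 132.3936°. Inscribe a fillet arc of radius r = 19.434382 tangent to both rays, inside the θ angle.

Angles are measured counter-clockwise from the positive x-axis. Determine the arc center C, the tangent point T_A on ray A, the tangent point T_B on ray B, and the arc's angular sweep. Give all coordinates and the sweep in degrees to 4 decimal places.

bisector direction at 179.4982° = (-0.999962,0.008758)
center distance |VC| = r/sin(θ/2) = 19.434382/sin(66.1968°) = 21.241221
C = V + |VC|·bis = (-8.3892,30.0786)
T_A = V + ((C−V)·d_A)·d_A = V + 8.5729·d_A = (9.4601,37.7662)
T_B = V + ((C−V)·d_B)·d_B = V + 8.5729·d_B = (9.3227,22.0795)
sweep = 180° − θ = 47.6064°

center=(-8.3892,30.0786) T_A=(9.4601,37.7662) T_B=(9.3227,22.0795) sweep=47.6064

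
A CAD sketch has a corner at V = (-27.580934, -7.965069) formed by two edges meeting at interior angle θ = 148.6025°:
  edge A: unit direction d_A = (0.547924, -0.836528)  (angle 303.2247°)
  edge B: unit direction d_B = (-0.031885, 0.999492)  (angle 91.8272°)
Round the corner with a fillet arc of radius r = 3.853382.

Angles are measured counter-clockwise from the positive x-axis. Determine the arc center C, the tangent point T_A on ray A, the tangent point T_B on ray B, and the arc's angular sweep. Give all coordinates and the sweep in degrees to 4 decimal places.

center=(-23.7640,-6.7597) T_A=(-26.9875,-8.8711) T_B=(-27.6155,-6.8826) sweep=31.3975

bisector direction at 17.5259° = (0.953581,0.301138)
center distance |VC| = r/sin(θ/2) = 3.853382/sin(74.3012°) = 4.002692
C = V + |VC|·bis = (-23.7640,-6.7597)
T_A = V + ((C−V)·d_A)·d_A = V + 1.0830·d_A = (-26.9875,-8.8711)
T_B = V + ((C−V)·d_B)·d_B = V + 1.0830·d_B = (-27.6155,-6.8826)
sweep = 180° − θ = 31.3975°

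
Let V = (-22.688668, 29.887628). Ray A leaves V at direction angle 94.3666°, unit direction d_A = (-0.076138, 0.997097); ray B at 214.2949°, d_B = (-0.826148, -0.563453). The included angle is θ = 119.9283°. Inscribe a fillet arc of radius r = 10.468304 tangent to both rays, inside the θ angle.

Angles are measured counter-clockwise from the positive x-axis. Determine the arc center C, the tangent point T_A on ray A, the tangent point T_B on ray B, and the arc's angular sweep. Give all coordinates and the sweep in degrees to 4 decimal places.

center=(-33.5874,35.1256) T_A=(-23.1495,35.9227) T_B=(-27.6890,26.4773) sweep=60.0717

bisector direction at 154.3307° = (-0.901310,0.433175)
center distance |VC| = r/sin(θ/2) = 10.468304/sin(59.9641°) = 12.092127
C = V + |VC|·bis = (-33.5874,35.1256)
T_A = V + ((C−V)·d_A)·d_A = V + 6.0526·d_A = (-23.1495,35.9227)
T_B = V + ((C−V)·d_B)·d_B = V + 6.0526·d_B = (-27.6890,26.4773)
sweep = 180° − θ = 60.0717°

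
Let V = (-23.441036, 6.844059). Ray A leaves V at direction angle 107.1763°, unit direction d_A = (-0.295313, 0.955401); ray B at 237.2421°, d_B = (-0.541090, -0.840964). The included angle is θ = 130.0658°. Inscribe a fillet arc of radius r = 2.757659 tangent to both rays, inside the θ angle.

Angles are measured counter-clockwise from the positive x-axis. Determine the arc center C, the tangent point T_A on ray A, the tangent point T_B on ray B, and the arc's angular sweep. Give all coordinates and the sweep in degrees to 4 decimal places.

center=(-26.4549,7.2564) T_A=(-23.8202,8.0708) T_B=(-24.1358,5.7643) sweep=49.9342

bisector direction at 172.2092° = (-0.990770,0.135556)
center distance |VC| = r/sin(θ/2) = 2.757659/sin(65.0329°) = 3.041926
C = V + |VC|·bis = (-26.4549,7.2564)
T_A = V + ((C−V)·d_A)·d_A = V + 1.2840·d_A = (-23.8202,8.0708)
T_B = V + ((C−V)·d_B)·d_B = V + 1.2840·d_B = (-24.1358,5.7643)
sweep = 180° − θ = 49.9342°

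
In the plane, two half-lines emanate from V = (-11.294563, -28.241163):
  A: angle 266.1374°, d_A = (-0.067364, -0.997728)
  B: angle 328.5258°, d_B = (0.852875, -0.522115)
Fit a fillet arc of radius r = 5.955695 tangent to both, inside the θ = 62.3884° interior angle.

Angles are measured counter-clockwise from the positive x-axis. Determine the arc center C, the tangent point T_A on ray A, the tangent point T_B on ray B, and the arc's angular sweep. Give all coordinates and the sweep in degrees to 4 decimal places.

center=(-6.0150,-38.4563) T_A=(-11.9572,-38.0551) T_B=(-2.9055,-33.3768) sweep=117.6116

bisector direction at 297.3316° = (0.459140,-0.888364)
center distance |VC| = r/sin(θ/2) = 5.955695/sin(31.1942°) = 11.498803
C = V + |VC|·bis = (-6.0150,-38.4563)
T_A = V + ((C−V)·d_A)·d_A = V + 9.8363·d_A = (-11.9572,-38.0551)
T_B = V + ((C−V)·d_B)·d_B = V + 9.8363·d_B = (-2.9055,-33.3768)
sweep = 180° − θ = 117.6116°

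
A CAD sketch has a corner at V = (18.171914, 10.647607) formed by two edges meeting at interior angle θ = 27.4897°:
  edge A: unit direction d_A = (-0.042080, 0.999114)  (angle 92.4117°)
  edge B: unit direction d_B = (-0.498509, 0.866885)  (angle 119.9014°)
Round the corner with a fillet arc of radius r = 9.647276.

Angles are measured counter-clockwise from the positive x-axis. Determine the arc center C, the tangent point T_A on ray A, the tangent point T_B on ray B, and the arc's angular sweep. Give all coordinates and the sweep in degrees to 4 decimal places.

center=(6.8735,49.6472) T_A=(16.5123,50.0532) T_B=(-1.4895,44.8380) sweep=152.5103

bisector direction at 106.1565° = (-0.278263,0.960505)
center distance |VC| = r/sin(θ/2) = 9.647276/sin(13.7448°) = 40.603256
C = V + |VC|·bis = (6.8735,49.6472)
T_A = V + ((C−V)·d_A)·d_A = V + 39.4405·d_A = (16.5123,50.0532)
T_B = V + ((C−V)·d_B)·d_B = V + 39.4405·d_B = (-1.4895,44.8380)
sweep = 180° − θ = 152.5103°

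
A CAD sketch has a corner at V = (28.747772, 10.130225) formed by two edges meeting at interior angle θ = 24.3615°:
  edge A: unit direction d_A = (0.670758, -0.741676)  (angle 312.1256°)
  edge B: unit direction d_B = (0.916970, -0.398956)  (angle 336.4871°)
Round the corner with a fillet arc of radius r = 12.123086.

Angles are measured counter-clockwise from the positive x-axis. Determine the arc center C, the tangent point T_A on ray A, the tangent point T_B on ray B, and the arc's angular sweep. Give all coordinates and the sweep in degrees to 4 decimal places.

center=(75.4109,-23.3928) T_A=(66.4195,-31.5244) T_B=(80.2474,-12.2763) sweep=155.6385

bisector direction at 324.3064° = (0.812148,-0.583451)
center distance |VC| = r/sin(θ/2) = 12.123086/sin(12.1807°) = 57.456365
C = V + |VC|·bis = (75.4109,-23.3928)
T_A = V + ((C−V)·d_A)·d_A = V + 56.1628·d_A = (66.4195,-31.5244)
T_B = V + ((C−V)·d_B)·d_B = V + 56.1628·d_B = (80.2474,-12.2763)
sweep = 180° − θ = 155.6385°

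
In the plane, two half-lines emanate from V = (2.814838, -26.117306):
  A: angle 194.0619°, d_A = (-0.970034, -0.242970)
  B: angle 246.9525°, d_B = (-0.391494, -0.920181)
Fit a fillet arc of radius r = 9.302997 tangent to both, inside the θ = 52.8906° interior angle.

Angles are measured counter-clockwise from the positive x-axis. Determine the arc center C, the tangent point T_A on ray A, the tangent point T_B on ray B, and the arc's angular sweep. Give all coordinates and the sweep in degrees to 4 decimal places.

bisector direction at 220.5072° = (-0.760324,-0.649544)
center distance |VC| = r/sin(θ/2) = 9.302997/sin(26.4453°) = 20.889500
C = V + |VC|·bis = (-13.0680,-39.6859)
T_A = V + ((C−V)·d_A)·d_A = V + 18.7036·d_A = (-15.3283,-30.6617)
T_B = V + ((C−V)·d_B)·d_B = V + 18.7036·d_B = (-4.5075,-43.3280)
sweep = 180° − θ = 127.1094°

center=(-13.0680,-39.6859) T_A=(-15.3283,-30.6617) T_B=(-4.5075,-43.3280) sweep=127.1094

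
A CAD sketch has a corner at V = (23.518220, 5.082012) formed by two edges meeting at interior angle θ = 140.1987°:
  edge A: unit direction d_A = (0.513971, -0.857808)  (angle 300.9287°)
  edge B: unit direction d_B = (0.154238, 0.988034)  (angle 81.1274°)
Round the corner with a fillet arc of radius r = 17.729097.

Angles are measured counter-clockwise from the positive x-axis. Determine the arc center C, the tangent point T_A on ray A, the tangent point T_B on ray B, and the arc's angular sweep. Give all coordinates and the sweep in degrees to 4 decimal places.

center=(42.0251,8.6888) T_A=(26.8169,-0.4235) T_B=(24.5081,11.4233) sweep=39.8013

bisector direction at 11.0281° = (0.981534,0.191290)
center distance |VC| = r/sin(θ/2) = 17.729097/sin(70.0994°) = 18.855040
C = V + |VC|·bis = (42.0251,8.6888)
T_A = V + ((C−V)·d_A)·d_A = V + 6.4181·d_A = (26.8169,-0.4235)
T_B = V + ((C−V)·d_B)·d_B = V + 6.4181·d_B = (24.5081,11.4233)
sweep = 180° − θ = 39.8013°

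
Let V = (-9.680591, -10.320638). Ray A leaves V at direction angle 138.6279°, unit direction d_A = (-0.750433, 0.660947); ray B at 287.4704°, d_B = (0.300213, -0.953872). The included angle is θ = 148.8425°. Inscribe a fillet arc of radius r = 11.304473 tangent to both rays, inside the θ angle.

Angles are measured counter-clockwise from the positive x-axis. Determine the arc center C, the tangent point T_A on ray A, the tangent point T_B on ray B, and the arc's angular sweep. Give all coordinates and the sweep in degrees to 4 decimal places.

bisector direction at 213.0492° = (-0.838203,-0.545358)
center distance |VC| = r/sin(θ/2) = 11.304473/sin(74.4213°) = 11.735613
C = V + |VC|·bis = (-19.5174,-16.7208)
T_A = V + ((C−V)·d_A)·d_A = V + 3.1517·d_A = (-12.0458,-8.2375)
T_B = V + ((C−V)·d_B)·d_B = V + 3.1517·d_B = (-8.7344,-13.3270)
sweep = 180° − θ = 31.1575°

center=(-19.5174,-16.7208) T_A=(-12.0458,-8.2375) T_B=(-8.7344,-13.3270) sweep=31.1575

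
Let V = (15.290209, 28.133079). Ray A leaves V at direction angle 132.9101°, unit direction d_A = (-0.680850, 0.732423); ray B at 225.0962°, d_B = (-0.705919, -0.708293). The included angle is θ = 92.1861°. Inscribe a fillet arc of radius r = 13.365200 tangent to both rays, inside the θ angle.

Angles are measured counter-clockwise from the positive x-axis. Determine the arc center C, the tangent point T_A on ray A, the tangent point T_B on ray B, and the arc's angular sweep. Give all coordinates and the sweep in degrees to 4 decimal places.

center=(-3.2577,28.4558) T_A=(6.5312,37.5555) T_B=(6.2087,19.0211) sweep=87.8139

bisector direction at 179.0032° = (-0.999849,0.017397)
center distance |VC| = r/sin(θ/2) = 13.365200/sin(46.0930°) = 18.550746
C = V + |VC|·bis = (-3.2577,28.4558)
T_A = V + ((C−V)·d_A)·d_A = V + 12.8647·d_A = (6.5312,37.5555)
T_B = V + ((C−V)·d_B)·d_B = V + 12.8647·d_B = (6.2087,19.0211)
sweep = 180° − θ = 87.8139°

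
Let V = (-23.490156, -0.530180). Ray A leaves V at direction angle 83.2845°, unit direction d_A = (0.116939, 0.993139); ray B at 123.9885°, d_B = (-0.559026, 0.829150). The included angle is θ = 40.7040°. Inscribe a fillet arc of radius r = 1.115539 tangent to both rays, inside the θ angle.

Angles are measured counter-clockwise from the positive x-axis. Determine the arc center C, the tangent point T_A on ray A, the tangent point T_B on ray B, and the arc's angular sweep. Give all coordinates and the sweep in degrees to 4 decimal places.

bisector direction at 103.6365° = (-0.235761,0.971811)
center distance |VC| = r/sin(θ/2) = 1.115539/sin(20.3520°) = 3.207538
C = V + |VC|·bis = (-24.2464,2.5869)
T_A = V + ((C−V)·d_A)·d_A = V + 3.0073·d_A = (-23.1385,2.4565)
T_B = V + ((C−V)·d_B)·d_B = V + 3.0073·d_B = (-25.1713,1.9633)
sweep = 180° − θ = 139.2960°

center=(-24.2464,2.5869) T_A=(-23.1385,2.4565) T_B=(-25.1713,1.9633) sweep=139.2960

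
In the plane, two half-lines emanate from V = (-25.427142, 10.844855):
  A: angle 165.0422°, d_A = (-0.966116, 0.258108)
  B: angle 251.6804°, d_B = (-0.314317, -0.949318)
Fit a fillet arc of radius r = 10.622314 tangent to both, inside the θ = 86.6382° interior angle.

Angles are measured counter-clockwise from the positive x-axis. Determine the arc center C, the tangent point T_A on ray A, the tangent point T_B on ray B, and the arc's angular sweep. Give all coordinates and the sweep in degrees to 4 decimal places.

bisector direction at 208.3613° = (-0.879970,-0.475030)
center distance |VC| = r/sin(θ/2) = 10.622314/sin(43.3191°) = 15.483048
C = V + |VC|·bis = (-39.0518,3.4899)
T_A = V + ((C−V)·d_A)·d_A = V + 11.2646·d_A = (-36.3101,13.7523)
T_B = V + ((C−V)·d_B)·d_B = V + 11.2646·d_B = (-28.9678,0.1512)
sweep = 180° − θ = 93.3618°

center=(-39.0518,3.4899) T_A=(-36.3101,13.7523) T_B=(-28.9678,0.1512) sweep=93.3618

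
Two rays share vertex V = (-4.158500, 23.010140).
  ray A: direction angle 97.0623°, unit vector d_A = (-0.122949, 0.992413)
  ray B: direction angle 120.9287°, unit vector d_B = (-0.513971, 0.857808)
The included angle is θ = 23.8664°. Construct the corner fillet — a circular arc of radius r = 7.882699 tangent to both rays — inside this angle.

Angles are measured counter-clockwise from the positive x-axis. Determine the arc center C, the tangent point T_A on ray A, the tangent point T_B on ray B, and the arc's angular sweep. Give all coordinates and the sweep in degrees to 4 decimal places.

center=(-16.5672,59.0569) T_A=(-8.7444,60.0261) T_B=(-23.3291,55.0055) sweep=156.1336

bisector direction at 108.9955° = (-0.325494,0.945544)
center distance |VC| = r/sin(θ/2) = 7.882699/sin(11.9332°) = 38.122819
C = V + |VC|·bis = (-16.5672,59.0569)
T_A = V + ((C−V)·d_A)·d_A = V + 37.2990·d_A = (-8.7444,60.0261)
T_B = V + ((C−V)·d_B)·d_B = V + 37.2990·d_B = (-23.3291,55.0055)
sweep = 180° − θ = 156.1336°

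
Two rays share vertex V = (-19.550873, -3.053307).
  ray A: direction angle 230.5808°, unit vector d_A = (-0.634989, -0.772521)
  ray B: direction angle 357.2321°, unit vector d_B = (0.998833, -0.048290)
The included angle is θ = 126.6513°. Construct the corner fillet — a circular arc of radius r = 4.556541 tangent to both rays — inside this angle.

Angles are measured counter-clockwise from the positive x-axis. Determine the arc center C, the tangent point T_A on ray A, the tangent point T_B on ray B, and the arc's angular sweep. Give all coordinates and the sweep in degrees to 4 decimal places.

bisector direction at 293.9065° = (0.405245,-0.914208)
center distance |VC| = r/sin(θ/2) = 4.556541/sin(63.3257°) = 5.099241
C = V + |VC|·bis = (-17.4844,-7.7151)
T_A = V + ((C−V)·d_A)·d_A = V + 2.2891·d_A = (-21.0045,-4.8217)
T_B = V + ((C−V)·d_B)·d_B = V + 2.2891·d_B = (-17.2644,-3.1639)
sweep = 180° − θ = 53.3487°

center=(-17.4844,-7.7151) T_A=(-21.0045,-4.8217) T_B=(-17.2644,-3.1639) sweep=53.3487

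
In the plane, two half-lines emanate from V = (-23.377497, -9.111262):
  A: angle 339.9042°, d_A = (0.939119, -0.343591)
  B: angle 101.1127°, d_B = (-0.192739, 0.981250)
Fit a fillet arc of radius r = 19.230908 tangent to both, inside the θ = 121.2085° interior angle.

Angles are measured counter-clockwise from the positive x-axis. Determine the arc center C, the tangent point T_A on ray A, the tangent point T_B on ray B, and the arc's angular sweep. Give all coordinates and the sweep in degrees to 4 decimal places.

bisector direction at 40.5084° = (0.760310,0.649560)
center distance |VC| = r/sin(θ/2) = 19.230908/sin(60.6043°) = 22.072773
C = V + |VC|·bis = (-6.5953,5.2263)
T_A = V + ((C−V)·d_A)·d_A = V + 10.8342·d_A = (-13.2029,-12.8338)
T_B = V + ((C−V)·d_B)·d_B = V + 10.8342·d_B = (-25.4657,1.5198)
sweep = 180° − θ = 58.7915°

center=(-6.5953,5.2263) T_A=(-13.2029,-12.8338) T_B=(-25.4657,1.5198) sweep=58.7915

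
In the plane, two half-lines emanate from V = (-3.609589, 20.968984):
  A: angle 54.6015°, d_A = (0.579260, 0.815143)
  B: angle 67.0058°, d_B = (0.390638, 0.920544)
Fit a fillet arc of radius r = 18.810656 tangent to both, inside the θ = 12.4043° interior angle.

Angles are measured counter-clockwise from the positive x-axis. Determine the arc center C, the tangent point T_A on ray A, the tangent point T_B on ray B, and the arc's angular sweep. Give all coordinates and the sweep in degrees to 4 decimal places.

bisector direction at 60.8037° = (0.487804,0.872953)
center distance |VC| = r/sin(θ/2) = 18.810656/sin(6.2021°) = 174.113638
C = V + |VC|·bis = (81.3237,172.9620)
T_A = V + ((C−V)·d_A)·d_A = V + 173.0945·d_A = (96.6571,162.0658)
T_B = V + ((C−V)·d_B)·d_B = V + 173.0945·d_B = (64.0077,180.3102)
sweep = 180° − θ = 167.5957°

center=(81.3237,172.9620) T_A=(96.6571,162.0658) T_B=(64.0077,180.3102) sweep=167.5957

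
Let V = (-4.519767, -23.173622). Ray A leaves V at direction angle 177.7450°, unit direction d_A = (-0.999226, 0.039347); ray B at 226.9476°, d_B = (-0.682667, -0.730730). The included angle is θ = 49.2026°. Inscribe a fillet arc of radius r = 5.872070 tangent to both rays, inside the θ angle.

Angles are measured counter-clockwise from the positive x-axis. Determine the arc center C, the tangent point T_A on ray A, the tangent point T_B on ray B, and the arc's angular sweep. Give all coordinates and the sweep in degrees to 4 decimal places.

bisector direction at 202.3463° = (-0.924903,-0.380204)
center distance |VC| = r/sin(θ/2) = 5.872070/sin(24.6013°) = 14.105333
C = V + |VC|·bis = (-17.5658,-28.5365)
T_A = V + ((C−V)·d_A)·d_A = V + 12.8249·d_A = (-17.3348,-22.6690)
T_B = V + ((C−V)·d_B)·d_B = V + 12.8249·d_B = (-13.2749,-32.5452)
sweep = 180° − θ = 130.7974°

center=(-17.5658,-28.5365) T_A=(-17.3348,-22.6690) T_B=(-13.2749,-32.5452) sweep=130.7974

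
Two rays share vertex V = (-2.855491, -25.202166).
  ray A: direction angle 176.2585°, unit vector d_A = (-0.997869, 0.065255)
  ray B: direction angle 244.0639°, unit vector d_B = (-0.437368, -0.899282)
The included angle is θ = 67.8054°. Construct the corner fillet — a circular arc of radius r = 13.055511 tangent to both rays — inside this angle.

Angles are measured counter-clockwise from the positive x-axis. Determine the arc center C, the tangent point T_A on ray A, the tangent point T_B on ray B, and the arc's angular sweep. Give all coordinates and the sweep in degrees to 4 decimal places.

bisector direction at 210.1612° = (-0.864615,-0.502435)
center distance |VC| = r/sin(θ/2) = 13.055511/sin(33.9027°) = 23.406024
C = V + |VC|·bis = (-23.0927,-36.9622)
T_A = V + ((C−V)·d_A)·d_A = V + 19.4267·d_A = (-22.2408,-23.9345)
T_B = V + ((C−V)·d_B)·d_B = V + 19.4267·d_B = (-11.3521,-42.6722)
sweep = 180° − θ = 112.1946°

center=(-23.0927,-36.9622) T_A=(-22.2408,-23.9345) T_B=(-11.3521,-42.6722) sweep=112.1946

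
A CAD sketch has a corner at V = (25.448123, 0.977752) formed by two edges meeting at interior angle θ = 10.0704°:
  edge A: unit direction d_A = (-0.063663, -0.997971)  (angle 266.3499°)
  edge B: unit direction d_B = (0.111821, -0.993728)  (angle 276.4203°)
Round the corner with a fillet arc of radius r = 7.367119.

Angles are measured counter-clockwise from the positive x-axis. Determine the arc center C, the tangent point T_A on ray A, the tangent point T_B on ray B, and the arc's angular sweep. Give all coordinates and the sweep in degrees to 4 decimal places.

bisector direction at 271.3851° = (0.024172,-0.999708)
center distance |VC| = r/sin(θ/2) = 7.367119/sin(5.0352°) = 83.938798
C = V + |VC|·bis = (27.4771,-82.9365)
T_A = V + ((C−V)·d_A)·d_A = V + 83.6149·d_A = (20.1249,-82.4675)
T_B = V + ((C−V)·d_B)·d_B = V + 83.6149·d_B = (34.7980,-82.1127)
sweep = 180° − θ = 169.9296°

center=(27.4771,-82.9365) T_A=(20.1249,-82.4675) T_B=(34.7980,-82.1127) sweep=169.9296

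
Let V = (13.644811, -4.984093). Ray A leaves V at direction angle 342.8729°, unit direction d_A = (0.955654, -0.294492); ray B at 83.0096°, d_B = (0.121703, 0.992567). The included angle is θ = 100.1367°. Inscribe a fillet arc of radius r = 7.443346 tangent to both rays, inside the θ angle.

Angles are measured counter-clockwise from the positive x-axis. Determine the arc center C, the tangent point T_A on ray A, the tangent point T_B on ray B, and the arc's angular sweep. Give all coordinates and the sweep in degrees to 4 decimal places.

center=(21.7911,0.2943) T_A=(19.5991,-6.8190) T_B=(14.4031,1.2002) sweep=79.8633

bisector direction at 32.9412° = (0.839229,0.543779)
center distance |VC| = r/sin(θ/2) = 7.443346/sin(50.0684°) = 9.706889
C = V + |VC|·bis = (21.7911,0.2943)
T_A = V + ((C−V)·d_A)·d_A = V + 6.2306·d_A = (19.5991,-6.8190)
T_B = V + ((C−V)·d_B)·d_B = V + 6.2306·d_B = (14.4031,1.2002)
sweep = 180° − θ = 79.8633°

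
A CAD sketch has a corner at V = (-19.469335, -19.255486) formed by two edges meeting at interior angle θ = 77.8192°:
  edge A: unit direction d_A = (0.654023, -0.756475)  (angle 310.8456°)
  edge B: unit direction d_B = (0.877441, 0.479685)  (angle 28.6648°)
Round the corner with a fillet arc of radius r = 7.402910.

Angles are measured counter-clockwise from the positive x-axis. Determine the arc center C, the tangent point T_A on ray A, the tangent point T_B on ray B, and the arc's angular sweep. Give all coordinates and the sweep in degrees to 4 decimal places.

center=(-7.8709,-21.3517) T_A=(-13.4710,-26.1934) T_B=(-11.4220,-14.8561) sweep=102.1808

bisector direction at 349.7552° = (0.984057,-0.177854)
center distance |VC| = r/sin(θ/2) = 7.402910/sin(38.9096°) = 11.786319
C = V + |VC|·bis = (-7.8709,-21.3517)
T_A = V + ((C−V)·d_A)·d_A = V + 9.1714·d_A = (-13.4710,-26.1934)
T_B = V + ((C−V)·d_B)·d_B = V + 9.1714·d_B = (-11.4220,-14.8561)
sweep = 180° − θ = 102.1808°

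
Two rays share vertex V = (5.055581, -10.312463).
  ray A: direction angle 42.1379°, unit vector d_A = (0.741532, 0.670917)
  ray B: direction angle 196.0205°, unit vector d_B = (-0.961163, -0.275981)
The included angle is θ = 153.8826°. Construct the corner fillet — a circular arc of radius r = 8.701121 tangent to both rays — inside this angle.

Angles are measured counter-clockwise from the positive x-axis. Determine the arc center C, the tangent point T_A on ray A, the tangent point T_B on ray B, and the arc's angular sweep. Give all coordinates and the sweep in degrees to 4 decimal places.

bisector direction at 119.0792° = (-0.486018,0.873949)
center distance |VC| = r/sin(θ/2) = 8.701121/sin(76.9413°) = 8.932114
C = V + |VC|·bis = (0.7144,-2.5063)
T_A = V + ((C−V)·d_A)·d_A = V + 2.0182·d_A = (6.5521,-8.9584)
T_B = V + ((C−V)·d_B)·d_B = V + 2.0182·d_B = (3.1158,-10.8694)
sweep = 180° − θ = 26.1174°

center=(0.7144,-2.5063) T_A=(6.5521,-8.9584) T_B=(3.1158,-10.8694) sweep=26.1174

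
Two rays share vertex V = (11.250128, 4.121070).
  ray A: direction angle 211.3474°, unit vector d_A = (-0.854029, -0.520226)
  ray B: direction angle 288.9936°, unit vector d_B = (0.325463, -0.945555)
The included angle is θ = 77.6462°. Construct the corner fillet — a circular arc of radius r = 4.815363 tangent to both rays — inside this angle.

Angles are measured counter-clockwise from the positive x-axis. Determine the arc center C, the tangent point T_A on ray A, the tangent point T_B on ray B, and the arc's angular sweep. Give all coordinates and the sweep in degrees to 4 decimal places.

center=(8.6446,-3.1045) T_A=(6.1395,1.0080) T_B=(13.1977,-1.5373) sweep=102.3538

bisector direction at 250.1705° = (-0.339222,-0.940706)
center distance |VC| = r/sin(θ/2) = 4.815363/sin(38.8231°) = 7.681010
C = V + |VC|·bis = (8.6446,-3.1045)
T_A = V + ((C−V)·d_A)·d_A = V + 5.9842·d_A = (6.1395,1.0080)
T_B = V + ((C−V)·d_B)·d_B = V + 5.9842·d_B = (13.1977,-1.5373)
sweep = 180° − θ = 102.3538°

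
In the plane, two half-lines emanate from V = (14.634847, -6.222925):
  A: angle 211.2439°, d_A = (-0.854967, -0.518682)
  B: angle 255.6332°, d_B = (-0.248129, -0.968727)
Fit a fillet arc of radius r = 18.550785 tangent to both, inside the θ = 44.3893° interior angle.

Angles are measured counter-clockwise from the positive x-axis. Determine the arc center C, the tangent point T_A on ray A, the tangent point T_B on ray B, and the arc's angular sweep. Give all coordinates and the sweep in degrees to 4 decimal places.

bisector direction at 233.4385° = (-0.595685,-0.803218)
center distance |VC| = r/sin(θ/2) = 18.550785/sin(22.1946°) = 49.108067
C = V + |VC|·bis = (-14.6181,-45.6674)
T_A = V + ((C−V)·d_A)·d_A = V + 45.4694·d_A = (-24.2400,-29.8071)
T_B = V + ((C−V)·d_B)·d_B = V + 45.4694·d_B = (3.3526,-50.2704)
sweep = 180° − θ = 135.6107°

center=(-14.6181,-45.6674) T_A=(-24.2400,-29.8071) T_B=(3.3526,-50.2704) sweep=135.6107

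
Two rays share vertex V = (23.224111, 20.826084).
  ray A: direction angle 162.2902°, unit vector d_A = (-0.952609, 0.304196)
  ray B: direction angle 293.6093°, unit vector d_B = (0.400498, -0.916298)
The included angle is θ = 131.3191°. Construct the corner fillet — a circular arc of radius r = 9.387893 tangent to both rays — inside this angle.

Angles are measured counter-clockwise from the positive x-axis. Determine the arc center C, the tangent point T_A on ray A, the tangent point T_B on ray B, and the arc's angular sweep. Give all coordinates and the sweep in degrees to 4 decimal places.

bisector direction at 227.9497° = (-0.669782,-0.742558)
center distance |VC| = r/sin(θ/2) = 9.387893/sin(65.6595°) = 10.303769
C = V + |VC|·bis = (16.3228,13.1749)
T_A = V + ((C−V)·d_A)·d_A = V + 4.2468·d_A = (19.1786,22.1179)
T_B = V + ((C−V)·d_B)·d_B = V + 4.2468·d_B = (24.9249,16.9348)
sweep = 180° − θ = 48.6809°

center=(16.3228,13.1749) T_A=(19.1786,22.1179) T_B=(24.9249,16.9348) sweep=48.6809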